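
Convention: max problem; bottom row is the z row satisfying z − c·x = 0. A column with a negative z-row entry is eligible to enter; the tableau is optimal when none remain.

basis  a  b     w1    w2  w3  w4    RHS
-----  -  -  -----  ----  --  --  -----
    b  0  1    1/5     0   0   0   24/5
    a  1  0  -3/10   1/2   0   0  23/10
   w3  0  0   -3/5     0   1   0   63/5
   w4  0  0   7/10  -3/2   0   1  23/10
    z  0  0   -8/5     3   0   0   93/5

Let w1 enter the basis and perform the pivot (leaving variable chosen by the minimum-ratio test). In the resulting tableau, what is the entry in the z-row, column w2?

-3/7

Ratio test on column w1 — row 1: (24/5)/(1/5) = 24; row 2: entry -3/10 ≤ 0; row 3: entry -3/5 ≤ 0; row 4: (23/10)/(7/10) = 23/7. Minimum is 23/7 at row 4 (w4 leaves); pivot element 7/10.
Divide row 4 by 7/10; eliminate column w1 from the other rows.
z-row update in column w2: 3 − (-8/5)·(-15/7) = -3/7.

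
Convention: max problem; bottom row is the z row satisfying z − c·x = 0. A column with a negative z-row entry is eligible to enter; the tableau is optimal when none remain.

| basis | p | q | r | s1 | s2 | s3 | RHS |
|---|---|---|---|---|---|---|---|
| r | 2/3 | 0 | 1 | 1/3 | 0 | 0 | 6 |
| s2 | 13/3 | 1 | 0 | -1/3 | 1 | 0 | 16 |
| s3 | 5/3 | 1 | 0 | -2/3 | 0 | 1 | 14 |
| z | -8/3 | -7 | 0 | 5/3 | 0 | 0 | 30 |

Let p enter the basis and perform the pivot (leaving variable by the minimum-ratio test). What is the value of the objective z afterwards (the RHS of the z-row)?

518/13

Ratio test on column p — row 1: 6/(2/3) = 9; row 2: 16/(13/3) = 48/13; row 3: 14/(5/3) = 42/5. Minimum is 48/13 at row 2 (s2 leaves); pivot element 13/3.
Pivot on row 2; the z-row RHS becomes 30 − (-8/3)·(48/13) = 518/13.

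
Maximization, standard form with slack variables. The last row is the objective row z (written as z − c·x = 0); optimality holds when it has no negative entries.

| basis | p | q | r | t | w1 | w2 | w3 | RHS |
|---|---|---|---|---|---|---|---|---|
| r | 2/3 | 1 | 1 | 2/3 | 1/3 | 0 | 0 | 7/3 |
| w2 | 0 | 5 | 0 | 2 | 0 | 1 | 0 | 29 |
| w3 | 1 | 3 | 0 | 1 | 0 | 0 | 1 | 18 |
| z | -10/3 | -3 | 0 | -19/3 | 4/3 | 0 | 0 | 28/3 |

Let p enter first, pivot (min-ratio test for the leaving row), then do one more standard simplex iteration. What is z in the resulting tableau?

63/2

Ratio test on column p — row 1: (7/3)/(2/3) = 7/2; row 2: entry 0 ≤ 0; row 3: 18/1 = 18. Minimum is 7/2 at row 1 (r leaves); pivot element 2/3.
Pivot on row 1; the z-row RHS becomes 28/3 − (-10/3)·(7/2) = 21.
Next entering variable (most negative z-row entry -3): t.
Ratio test on column t — row 1: (7/2)/1 = 7/2; row 2: 29/2 = 29/2; row 3: entry 0 ≤ 0. Minimum is 7/2 at row 1 (p leaves); pivot element 1.
After the second pivot the z-row RHS is 21 − (-3)·(7/2) = 63/2.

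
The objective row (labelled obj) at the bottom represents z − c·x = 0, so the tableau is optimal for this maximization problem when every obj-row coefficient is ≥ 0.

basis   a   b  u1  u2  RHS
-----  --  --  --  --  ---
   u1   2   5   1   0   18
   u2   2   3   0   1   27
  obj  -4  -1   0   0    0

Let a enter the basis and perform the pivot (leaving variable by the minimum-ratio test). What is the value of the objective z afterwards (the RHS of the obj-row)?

Ratio test on column a — row 1: 18/2 = 9; row 2: 27/2 = 27/2. Minimum is 9 at row 1 (u1 leaves); pivot element 2.
Pivot on row 1; the obj-row RHS becomes 0 − (-4)·9 = 36.

36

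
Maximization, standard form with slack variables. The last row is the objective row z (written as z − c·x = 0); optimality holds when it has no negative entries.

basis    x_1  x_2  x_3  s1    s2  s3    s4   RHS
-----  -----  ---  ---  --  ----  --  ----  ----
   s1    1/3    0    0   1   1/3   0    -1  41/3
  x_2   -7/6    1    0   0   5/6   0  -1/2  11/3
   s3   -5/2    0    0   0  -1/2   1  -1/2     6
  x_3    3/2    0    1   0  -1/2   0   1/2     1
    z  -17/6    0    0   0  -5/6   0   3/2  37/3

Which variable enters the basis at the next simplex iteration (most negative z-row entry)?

x_1

Negative z-row entries: x_1: -17/6, s2: -5/6.
The most negative is -17/6 in column x_1, so x_1 enters.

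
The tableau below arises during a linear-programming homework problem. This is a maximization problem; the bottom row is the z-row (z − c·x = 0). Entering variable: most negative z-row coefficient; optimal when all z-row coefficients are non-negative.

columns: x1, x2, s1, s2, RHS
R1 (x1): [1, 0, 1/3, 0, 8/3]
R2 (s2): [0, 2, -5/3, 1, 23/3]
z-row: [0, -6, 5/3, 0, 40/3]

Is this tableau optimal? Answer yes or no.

The z-row has a negative entry -6 in column x2, so it is not optimal.

no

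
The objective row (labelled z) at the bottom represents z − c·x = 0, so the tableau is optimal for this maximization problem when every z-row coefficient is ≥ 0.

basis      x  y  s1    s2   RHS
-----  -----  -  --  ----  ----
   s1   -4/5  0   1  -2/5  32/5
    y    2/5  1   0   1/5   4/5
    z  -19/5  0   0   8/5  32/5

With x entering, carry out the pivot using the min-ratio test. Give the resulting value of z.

14

Ratio test on column x — row 1: entry -4/5 ≤ 0; row 2: (4/5)/(2/5) = 2. Minimum is 2 at row 2 (y leaves); pivot element 2/5.
Pivot on row 2; the z-row RHS becomes 32/5 − (-19/5)·2 = 14.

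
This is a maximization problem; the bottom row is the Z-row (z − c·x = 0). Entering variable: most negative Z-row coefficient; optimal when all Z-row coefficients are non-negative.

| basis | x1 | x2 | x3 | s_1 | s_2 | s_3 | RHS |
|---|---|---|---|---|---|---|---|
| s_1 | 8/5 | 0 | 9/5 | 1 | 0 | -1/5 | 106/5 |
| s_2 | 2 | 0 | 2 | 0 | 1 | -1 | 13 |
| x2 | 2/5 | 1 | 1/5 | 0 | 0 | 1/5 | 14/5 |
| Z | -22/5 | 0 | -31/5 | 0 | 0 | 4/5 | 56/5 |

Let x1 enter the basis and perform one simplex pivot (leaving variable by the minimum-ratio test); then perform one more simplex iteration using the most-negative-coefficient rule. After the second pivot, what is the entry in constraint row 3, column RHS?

3/2

Ratio test on column x1 — row 1: (106/5)/(8/5) = 53/4; row 2: 13/2 = 13/2; row 3: (14/5)/(2/5) = 7. Minimum is 13/2 at row 2 (s_2 leaves); pivot element 2.
Divide row 2 by 2; eliminate column x1 from the other rows.
Second iteration: most negative Z-row entry is -9/5 in column x3, so x3 enters.
Ratio test on column x3 — row 1: (54/5)/(1/5) = 54; row 2: (13/2)/1 = 13/2; row 3: entry -1/5 ≤ 0. Minimum is 13/2 at row 2 (x1 leaves); pivot element 1.
Divide row 2 by 1; eliminate column x3 from the other rows.
After both pivots, the entry at constraint row 3, column RHS is 3/2.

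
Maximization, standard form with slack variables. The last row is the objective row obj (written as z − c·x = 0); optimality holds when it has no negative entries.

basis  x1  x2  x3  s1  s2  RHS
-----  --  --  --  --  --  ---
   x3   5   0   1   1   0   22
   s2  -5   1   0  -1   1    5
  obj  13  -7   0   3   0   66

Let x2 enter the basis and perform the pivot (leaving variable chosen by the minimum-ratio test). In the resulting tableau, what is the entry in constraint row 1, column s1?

1

Ratio test on column x2 — row 1: entry 0 ≤ 0; row 2: 5/1 = 5. Minimum is 5 at row 2 (s2 leaves); pivot element 1.
Divide row 2 by 1; eliminate column x2 from the other rows.
Row 1 update in column s1: 1 − 0·(-1) = 1.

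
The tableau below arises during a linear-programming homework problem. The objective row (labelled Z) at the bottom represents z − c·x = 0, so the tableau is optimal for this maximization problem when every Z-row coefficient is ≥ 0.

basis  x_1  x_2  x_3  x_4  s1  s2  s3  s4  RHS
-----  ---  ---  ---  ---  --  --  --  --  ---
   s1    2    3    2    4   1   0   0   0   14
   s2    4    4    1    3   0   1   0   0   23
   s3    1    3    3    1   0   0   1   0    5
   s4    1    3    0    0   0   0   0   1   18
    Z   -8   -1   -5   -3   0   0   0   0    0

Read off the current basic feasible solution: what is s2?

s2 is basic (row 2); its value is the RHS of that row, 23.

23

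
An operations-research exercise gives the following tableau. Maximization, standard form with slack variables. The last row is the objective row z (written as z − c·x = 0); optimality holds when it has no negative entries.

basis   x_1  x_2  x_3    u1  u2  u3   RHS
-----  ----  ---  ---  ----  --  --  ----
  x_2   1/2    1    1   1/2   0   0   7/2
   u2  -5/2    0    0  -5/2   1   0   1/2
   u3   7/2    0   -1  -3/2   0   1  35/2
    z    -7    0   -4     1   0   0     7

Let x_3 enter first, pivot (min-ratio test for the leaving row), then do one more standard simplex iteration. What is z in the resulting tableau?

Ratio test on column x_3 — row 1: (7/2)/1 = 7/2; row 2: entry 0 ≤ 0; row 3: entry -1 ≤ 0. Minimum is 7/2 at row 1 (x_2 leaves); pivot element 1.
Pivot on row 1; the z-row RHS becomes 7 − (-4)·(7/2) = 21.
Next entering variable (most negative z-row entry -5): x_1.
Ratio test on column x_1 — row 1: (7/2)/(1/2) = 7; row 2: entry -5/2 ≤ 0; row 3: 21/4 = 21/4. Minimum is 21/4 at row 3 (u3 leaves); pivot element 4.
After the second pivot the z-row RHS is 21 − (-5)·(21/4) = 189/4.

189/4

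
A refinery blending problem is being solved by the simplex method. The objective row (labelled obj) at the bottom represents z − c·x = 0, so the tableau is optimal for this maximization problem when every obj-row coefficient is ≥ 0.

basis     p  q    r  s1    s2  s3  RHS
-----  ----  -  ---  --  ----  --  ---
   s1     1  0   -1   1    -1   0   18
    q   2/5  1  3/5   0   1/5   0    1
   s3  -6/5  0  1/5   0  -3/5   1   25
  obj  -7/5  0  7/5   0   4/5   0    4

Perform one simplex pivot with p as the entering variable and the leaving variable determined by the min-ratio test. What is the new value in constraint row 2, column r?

Ratio test on column p — row 1: 18/1 = 18; row 2: 1/(2/5) = 5/2; row 3: entry -6/5 ≤ 0. Minimum is 5/2 at row 2 (q leaves); pivot element 2/5.
Divide row 2 by 2/5; eliminate column p from the other rows.
In the new row 2, the r entry is the old entry divided by the pivot: (3/5)/(2/5) = 3/2.

3/2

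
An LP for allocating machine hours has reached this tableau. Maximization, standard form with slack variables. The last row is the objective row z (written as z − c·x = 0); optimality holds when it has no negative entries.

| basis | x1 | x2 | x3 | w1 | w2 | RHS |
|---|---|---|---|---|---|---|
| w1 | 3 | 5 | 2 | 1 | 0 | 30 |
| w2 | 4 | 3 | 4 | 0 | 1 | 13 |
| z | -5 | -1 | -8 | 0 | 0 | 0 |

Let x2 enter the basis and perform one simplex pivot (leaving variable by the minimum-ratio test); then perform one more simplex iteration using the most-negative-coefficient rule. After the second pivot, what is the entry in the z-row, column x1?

3

Ratio test on column x2 — row 1: 30/5 = 6; row 2: 13/3 = 13/3. Minimum is 13/3 at row 2 (w2 leaves); pivot element 3.
Divide row 2 by 3; eliminate column x2 from the other rows.
Second iteration: most negative z-row entry is -20/3 in column x3, so x3 enters.
Ratio test on column x3 — row 1: entry -14/3 ≤ 0; row 2: (13/3)/(4/3) = 13/4. Minimum is 13/4 at row 2 (x2 leaves); pivot element 4/3.
Divide row 2 by 4/3; eliminate column x3 from the other rows.
After both pivots, the entry at the z-row, column x1 is 3.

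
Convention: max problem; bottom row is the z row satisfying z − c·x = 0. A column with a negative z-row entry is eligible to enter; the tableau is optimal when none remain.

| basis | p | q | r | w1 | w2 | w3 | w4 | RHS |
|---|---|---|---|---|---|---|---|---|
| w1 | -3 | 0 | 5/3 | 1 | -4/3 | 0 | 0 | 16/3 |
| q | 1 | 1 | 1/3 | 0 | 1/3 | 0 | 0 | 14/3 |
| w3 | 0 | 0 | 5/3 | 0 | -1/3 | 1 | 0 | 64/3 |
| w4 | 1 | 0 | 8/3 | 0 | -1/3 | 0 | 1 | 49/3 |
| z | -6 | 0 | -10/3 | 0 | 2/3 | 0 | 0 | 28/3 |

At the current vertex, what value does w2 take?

0

w2 is not in the basis, so in the current basic feasible solution w2 = 0.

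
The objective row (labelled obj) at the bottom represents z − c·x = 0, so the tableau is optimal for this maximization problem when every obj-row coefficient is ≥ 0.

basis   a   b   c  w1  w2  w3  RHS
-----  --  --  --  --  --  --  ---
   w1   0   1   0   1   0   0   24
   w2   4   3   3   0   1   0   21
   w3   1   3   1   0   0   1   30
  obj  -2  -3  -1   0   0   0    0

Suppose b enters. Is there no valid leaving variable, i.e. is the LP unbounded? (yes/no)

Column b has positive entries in row(s) 1, 2, 3, so the ratio test bounds it — not unbounded.

no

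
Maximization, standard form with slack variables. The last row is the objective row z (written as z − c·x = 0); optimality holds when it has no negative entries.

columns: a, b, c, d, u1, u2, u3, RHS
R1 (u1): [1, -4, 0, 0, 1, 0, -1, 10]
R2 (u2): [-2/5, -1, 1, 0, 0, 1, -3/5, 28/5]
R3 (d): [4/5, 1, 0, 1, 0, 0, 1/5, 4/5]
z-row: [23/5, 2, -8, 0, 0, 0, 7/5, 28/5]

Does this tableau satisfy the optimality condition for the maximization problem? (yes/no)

no

The z-row has a negative entry -8 in column c, so it is not optimal.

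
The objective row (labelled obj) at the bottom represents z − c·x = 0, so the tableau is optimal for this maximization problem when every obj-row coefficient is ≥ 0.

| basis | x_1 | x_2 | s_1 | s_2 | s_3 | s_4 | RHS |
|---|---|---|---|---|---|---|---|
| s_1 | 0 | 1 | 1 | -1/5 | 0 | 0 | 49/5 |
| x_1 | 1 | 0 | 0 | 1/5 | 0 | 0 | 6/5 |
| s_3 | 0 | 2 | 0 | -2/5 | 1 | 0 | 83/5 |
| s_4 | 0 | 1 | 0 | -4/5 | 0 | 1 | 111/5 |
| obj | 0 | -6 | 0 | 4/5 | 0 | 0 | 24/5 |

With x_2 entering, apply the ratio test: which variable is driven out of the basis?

s_3

Column x_2 entries and ratios — s_1: (49/5)/1 = 49/5; x_1: 0 ≤ 0, skip; s_3: (83/5)/2 = 83/10; s_4: (111/5)/1 = 111/5.
Smallest ratio is 83/10 in the row of s_3, so s_3 leaves.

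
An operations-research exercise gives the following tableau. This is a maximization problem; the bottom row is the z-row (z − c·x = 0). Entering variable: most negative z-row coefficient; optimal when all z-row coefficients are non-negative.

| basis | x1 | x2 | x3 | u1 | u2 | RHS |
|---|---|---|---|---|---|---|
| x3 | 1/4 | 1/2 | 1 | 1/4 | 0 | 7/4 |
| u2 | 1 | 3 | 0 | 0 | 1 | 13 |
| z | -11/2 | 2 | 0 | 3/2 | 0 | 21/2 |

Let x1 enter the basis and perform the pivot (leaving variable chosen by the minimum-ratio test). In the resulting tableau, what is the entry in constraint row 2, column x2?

Ratio test on column x1 — row 1: (7/4)/(1/4) = 7; row 2: 13/1 = 13. Minimum is 7 at row 1 (x3 leaves); pivot element 1/4.
Divide row 1 by 1/4; eliminate column x1 from the other rows.
Row 2 update in column x2: 3 − 1·2 = 1.

1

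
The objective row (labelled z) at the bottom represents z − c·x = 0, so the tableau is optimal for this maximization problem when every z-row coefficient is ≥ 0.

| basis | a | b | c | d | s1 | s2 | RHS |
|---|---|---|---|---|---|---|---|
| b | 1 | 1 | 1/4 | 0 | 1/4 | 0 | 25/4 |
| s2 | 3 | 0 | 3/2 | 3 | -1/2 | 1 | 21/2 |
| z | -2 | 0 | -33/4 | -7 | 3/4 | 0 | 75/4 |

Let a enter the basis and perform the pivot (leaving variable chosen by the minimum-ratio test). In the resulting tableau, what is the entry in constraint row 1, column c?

-1/4

Ratio test on column a — row 1: (25/4)/1 = 25/4; row 2: (21/2)/3 = 7/2. Minimum is 7/2 at row 2 (s2 leaves); pivot element 3.
Divide row 2 by 3; eliminate column a from the other rows.
Row 1 update in column c: 1/4 − 1·(1/2) = -1/4.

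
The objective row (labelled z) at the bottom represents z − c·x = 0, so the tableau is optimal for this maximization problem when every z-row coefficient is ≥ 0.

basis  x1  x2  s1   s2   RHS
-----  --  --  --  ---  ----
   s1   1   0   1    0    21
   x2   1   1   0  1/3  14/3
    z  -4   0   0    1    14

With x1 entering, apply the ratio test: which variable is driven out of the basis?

x2

Column x1 entries and ratios — s1: 21/1 = 21; x2: (14/3)/1 = 14/3.
Smallest ratio is 14/3 in the row of x2, so x2 leaves.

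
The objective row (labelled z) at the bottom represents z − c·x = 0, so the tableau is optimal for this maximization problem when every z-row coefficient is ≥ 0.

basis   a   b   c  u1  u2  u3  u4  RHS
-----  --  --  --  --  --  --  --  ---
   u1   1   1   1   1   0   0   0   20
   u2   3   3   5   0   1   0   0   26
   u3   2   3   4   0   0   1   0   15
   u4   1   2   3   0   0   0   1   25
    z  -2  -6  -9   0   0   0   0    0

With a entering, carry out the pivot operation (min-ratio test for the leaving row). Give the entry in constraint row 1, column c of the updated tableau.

-1

Ratio test on column a — row 1: 20/1 = 20; row 2: 26/3 = 26/3; row 3: 15/2 = 15/2; row 4: 25/1 = 25. Minimum is 15/2 at row 3 (u3 leaves); pivot element 2.
Divide row 3 by 2; eliminate column a from the other rows.
Row 1 update in column c: 1 − 1·2 = -1.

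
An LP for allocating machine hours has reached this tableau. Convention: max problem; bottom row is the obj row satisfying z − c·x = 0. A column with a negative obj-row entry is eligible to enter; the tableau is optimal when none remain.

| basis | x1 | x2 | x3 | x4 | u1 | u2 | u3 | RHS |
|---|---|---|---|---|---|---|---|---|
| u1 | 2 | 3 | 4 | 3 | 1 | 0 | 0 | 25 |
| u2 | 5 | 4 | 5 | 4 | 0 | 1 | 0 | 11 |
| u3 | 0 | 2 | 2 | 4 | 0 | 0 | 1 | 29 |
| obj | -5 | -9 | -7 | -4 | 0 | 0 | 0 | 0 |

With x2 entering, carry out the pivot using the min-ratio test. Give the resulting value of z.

Ratio test on column x2 — row 1: 25/3 = 25/3; row 2: 11/4 = 11/4; row 3: 29/2 = 29/2. Minimum is 11/4 at row 2 (u2 leaves); pivot element 4.
Pivot on row 2; the obj-row RHS becomes 0 − (-9)·(11/4) = 99/4.

99/4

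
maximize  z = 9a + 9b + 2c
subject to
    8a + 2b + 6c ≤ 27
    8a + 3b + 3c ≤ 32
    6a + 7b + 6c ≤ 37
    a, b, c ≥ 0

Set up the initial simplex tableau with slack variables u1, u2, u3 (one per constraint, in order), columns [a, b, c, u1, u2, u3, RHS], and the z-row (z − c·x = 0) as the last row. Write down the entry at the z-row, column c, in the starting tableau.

-2

The z-row carries the negated objective coefficients: the c entry is -2.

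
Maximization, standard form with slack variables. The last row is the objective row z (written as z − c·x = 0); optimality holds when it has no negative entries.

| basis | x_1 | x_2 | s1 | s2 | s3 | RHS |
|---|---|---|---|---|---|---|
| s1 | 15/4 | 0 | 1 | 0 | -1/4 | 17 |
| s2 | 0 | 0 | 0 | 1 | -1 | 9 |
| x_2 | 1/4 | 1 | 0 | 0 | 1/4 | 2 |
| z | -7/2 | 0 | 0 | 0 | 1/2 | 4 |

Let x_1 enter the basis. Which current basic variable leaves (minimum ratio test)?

Column x_1 entries and ratios — s1: 17/(15/4) = 68/15; s2: 0 ≤ 0, skip; x_2: 2/(1/4) = 8.
Smallest ratio is 68/15 in the row of s1, so s1 leaves.

s1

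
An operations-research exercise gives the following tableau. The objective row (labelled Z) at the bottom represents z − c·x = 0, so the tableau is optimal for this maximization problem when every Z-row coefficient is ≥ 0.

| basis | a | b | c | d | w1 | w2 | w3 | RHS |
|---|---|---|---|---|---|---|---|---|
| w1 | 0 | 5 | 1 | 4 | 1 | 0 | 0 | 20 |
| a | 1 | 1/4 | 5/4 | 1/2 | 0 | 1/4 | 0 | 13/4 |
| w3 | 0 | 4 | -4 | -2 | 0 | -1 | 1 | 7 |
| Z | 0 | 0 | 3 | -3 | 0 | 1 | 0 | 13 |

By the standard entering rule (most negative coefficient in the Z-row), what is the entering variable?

Negative Z-row entries: d: -3.
The most negative is -3 in column d, so d enters.

d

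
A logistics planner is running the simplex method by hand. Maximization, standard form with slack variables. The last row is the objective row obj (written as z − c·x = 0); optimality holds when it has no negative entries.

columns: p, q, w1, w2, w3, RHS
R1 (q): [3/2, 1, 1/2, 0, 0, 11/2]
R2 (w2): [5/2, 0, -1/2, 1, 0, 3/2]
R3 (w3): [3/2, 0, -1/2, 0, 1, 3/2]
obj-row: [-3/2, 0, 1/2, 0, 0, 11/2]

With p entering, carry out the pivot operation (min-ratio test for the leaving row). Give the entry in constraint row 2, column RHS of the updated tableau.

3/5

Ratio test on column p — row 1: (11/2)/(3/2) = 11/3; row 2: (3/2)/(5/2) = 3/5; row 3: (3/2)/(3/2) = 1. Minimum is 3/5 at row 2 (w2 leaves); pivot element 5/2.
Divide row 2 by 5/2; eliminate column p from the other rows.
In the new row 2, the RHS entry is the old entry divided by the pivot: (3/2)/(5/2) = 3/5.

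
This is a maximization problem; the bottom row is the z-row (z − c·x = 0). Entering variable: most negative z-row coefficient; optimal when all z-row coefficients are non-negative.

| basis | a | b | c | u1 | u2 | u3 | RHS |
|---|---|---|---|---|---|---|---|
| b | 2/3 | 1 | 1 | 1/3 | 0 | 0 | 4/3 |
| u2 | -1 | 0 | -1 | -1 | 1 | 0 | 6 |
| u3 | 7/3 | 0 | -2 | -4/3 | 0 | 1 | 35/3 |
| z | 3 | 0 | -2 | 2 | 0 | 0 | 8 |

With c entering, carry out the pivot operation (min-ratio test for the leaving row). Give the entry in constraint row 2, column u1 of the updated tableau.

Ratio test on column c — row 1: (4/3)/1 = 4/3; row 2: entry -1 ≤ 0; row 3: entry -2 ≤ 0. Minimum is 4/3 at row 1 (b leaves); pivot element 1.
Divide row 1 by 1; eliminate column c from the other rows.
Row 2 update in column u1: -1 − (-1)·(1/3) = -2/3.

-2/3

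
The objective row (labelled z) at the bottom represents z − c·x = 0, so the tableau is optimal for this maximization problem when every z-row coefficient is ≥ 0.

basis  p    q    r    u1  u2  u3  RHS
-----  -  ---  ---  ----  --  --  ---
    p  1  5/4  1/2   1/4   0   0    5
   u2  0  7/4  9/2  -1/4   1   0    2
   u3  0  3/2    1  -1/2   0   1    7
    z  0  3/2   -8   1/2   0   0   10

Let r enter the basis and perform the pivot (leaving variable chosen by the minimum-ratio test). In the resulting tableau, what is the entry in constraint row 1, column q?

19/18

Ratio test on column r — row 1: 5/(1/2) = 10; row 2: 2/(9/2) = 4/9; row 3: 7/1 = 7. Minimum is 4/9 at row 2 (u2 leaves); pivot element 9/2.
Divide row 2 by 9/2; eliminate column r from the other rows.
Row 1 update in column q: 5/4 − (1/2)·(7/18) = 19/18.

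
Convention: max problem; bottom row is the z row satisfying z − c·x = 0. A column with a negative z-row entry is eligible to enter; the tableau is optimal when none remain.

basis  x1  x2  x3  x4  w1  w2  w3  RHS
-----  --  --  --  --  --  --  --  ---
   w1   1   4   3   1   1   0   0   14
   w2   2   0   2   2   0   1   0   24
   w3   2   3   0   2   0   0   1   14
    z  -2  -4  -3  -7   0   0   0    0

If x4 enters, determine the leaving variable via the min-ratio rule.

w3

Column x4 entries and ratios — w1: 14/1 = 14; w2: 24/2 = 12; w3: 14/2 = 7.
Smallest ratio is 7 in the row of w3, so w3 leaves.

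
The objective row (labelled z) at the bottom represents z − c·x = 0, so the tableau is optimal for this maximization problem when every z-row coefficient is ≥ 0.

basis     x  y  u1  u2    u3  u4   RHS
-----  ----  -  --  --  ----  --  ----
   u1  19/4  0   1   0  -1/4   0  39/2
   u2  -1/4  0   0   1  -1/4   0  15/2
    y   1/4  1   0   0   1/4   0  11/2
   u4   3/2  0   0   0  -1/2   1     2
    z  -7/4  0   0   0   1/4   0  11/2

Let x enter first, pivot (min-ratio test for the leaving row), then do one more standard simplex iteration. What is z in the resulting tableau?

89/8

Ratio test on column x — row 1: (39/2)/(19/4) = 78/19; row 2: entry -1/4 ≤ 0; row 3: (11/2)/(1/4) = 22; row 4: 2/(3/2) = 4/3. Minimum is 4/3 at row 4 (u4 leaves); pivot element 3/2.
Pivot on row 4; the z-row RHS becomes 11/2 − (-7/4)·(4/3) = 47/6.
Next entering variable (most negative z-row entry -1/3): u3.
Ratio test on column u3 — row 1: (79/6)/(4/3) = 79/8; row 2: entry -1/3 ≤ 0; row 3: (31/6)/(1/3) = 31/2; row 4: entry -1/3 ≤ 0. Minimum is 79/8 at row 1 (u1 leaves); pivot element 4/3.
After the second pivot the z-row RHS is 47/6 − (-1/3)·(79/8) = 89/8.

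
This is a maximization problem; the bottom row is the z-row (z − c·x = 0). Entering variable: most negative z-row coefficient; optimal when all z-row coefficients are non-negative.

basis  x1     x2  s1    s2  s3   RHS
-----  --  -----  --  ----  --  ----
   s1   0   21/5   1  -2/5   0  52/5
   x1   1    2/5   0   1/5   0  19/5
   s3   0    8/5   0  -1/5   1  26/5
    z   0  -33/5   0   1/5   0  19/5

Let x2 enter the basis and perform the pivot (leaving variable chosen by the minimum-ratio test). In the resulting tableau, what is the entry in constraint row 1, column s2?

Ratio test on column x2 — row 1: (52/5)/(21/5) = 52/21; row 2: (19/5)/(2/5) = 19/2; row 3: (26/5)/(8/5) = 13/4. Minimum is 52/21 at row 1 (s1 leaves); pivot element 21/5.
Divide row 1 by 21/5; eliminate column x2 from the other rows.
In the new row 1, the s2 entry is the old entry divided by the pivot: (-2/5)/(21/5) = -2/21.

-2/21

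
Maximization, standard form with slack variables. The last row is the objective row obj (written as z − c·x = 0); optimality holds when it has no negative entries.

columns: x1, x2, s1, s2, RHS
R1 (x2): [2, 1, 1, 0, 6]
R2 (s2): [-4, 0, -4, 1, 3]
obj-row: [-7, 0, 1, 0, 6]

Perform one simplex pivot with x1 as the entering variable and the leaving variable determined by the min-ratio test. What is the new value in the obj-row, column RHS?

27

Ratio test on column x1 — row 1: 6/2 = 3; row 2: entry -4 ≤ 0. Minimum is 3 at row 1 (x2 leaves); pivot element 2.
Divide row 1 by 2; eliminate column x1 from the other rows.
obj-row update in column RHS: 6 − (-7)·3 = 27.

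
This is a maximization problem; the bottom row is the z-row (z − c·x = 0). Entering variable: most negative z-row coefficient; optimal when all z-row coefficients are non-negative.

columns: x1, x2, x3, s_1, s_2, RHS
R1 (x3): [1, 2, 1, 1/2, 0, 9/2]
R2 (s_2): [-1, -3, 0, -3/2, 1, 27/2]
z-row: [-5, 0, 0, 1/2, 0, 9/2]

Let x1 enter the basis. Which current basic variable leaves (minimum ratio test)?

Column x1 entries and ratios — x3: (9/2)/1 = 9/2; s_2: -1 ≤ 0, skip.
Smallest ratio is 9/2 in the row of x3, so x3 leaves.

x3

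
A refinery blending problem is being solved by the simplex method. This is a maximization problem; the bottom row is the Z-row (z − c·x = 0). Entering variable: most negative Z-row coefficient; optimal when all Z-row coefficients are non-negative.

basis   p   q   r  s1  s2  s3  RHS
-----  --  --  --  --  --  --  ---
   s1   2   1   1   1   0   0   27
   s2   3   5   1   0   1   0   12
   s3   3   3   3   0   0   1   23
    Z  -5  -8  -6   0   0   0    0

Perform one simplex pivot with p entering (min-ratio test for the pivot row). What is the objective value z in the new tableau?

Ratio test on column p — row 1: 27/2 = 27/2; row 2: 12/3 = 4; row 3: 23/3 = 23/3. Minimum is 4 at row 2 (s2 leaves); pivot element 3.
Pivot on row 2; the Z-row RHS becomes 0 − (-5)·4 = 20.

20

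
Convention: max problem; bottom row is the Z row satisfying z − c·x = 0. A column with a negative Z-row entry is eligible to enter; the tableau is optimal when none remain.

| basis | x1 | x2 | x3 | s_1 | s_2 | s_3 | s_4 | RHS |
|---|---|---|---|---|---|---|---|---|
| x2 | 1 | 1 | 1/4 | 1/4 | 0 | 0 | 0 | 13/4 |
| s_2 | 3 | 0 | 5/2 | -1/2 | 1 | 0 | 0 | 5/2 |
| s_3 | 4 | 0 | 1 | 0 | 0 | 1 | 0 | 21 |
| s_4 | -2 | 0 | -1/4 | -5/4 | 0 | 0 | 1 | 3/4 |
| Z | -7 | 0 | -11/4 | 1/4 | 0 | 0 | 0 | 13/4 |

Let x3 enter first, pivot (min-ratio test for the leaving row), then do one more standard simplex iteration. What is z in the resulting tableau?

109/12

Ratio test on column x3 — row 1: (13/4)/(1/4) = 13; row 2: (5/2)/(5/2) = 1; row 3: 21/1 = 21; row 4: entry -1/4 ≤ 0. Minimum is 1 at row 2 (s_2 leaves); pivot element 5/2.
Pivot on row 2; the Z-row RHS becomes 13/4 − (-11/4)·1 = 6.
Next entering variable (most negative Z-row entry -37/10): x1.
Ratio test on column x1 — row 1: 3/(7/10) = 30/7; row 2: 1/(6/5) = 5/6; row 3: 20/(14/5) = 50/7; row 4: entry -17/10 ≤ 0. Minimum is 5/6 at row 2 (x3 leaves); pivot element 6/5.
After the second pivot the Z-row RHS is 6 − (-37/10)·(5/6) = 109/12.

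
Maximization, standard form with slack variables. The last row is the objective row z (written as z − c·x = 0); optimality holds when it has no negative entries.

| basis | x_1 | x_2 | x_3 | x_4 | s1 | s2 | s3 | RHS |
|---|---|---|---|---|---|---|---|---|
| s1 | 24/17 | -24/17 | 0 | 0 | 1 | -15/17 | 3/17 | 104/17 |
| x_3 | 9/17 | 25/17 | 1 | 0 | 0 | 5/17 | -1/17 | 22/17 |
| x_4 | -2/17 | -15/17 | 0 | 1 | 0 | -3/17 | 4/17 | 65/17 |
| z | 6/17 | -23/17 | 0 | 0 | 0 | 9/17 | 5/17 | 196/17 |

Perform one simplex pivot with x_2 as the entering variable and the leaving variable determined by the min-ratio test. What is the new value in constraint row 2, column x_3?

Ratio test on column x_2 — row 1: entry -24/17 ≤ 0; row 2: (22/17)/(25/17) = 22/25; row 3: entry -15/17 ≤ 0. Minimum is 22/25 at row 2 (x_3 leaves); pivot element 25/17.
Divide row 2 by 25/17; eliminate column x_2 from the other rows.
In the new row 2, the x_3 entry is the old entry divided by the pivot: 1/(25/17) = 17/25.

17/25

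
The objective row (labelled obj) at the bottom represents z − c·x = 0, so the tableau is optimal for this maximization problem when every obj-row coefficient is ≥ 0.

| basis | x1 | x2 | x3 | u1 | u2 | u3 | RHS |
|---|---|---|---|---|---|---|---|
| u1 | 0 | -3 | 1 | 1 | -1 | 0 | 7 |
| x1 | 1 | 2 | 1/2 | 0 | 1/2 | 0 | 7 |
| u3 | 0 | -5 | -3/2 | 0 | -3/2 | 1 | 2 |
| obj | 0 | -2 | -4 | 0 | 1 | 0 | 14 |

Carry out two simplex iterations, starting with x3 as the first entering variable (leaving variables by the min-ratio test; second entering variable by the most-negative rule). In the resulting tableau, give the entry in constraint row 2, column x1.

2/7

Ratio test on column x3 — row 1: 7/1 = 7; row 2: 7/(1/2) = 14; row 3: entry -3/2 ≤ 0. Minimum is 7 at row 1 (u1 leaves); pivot element 1.
Divide row 1 by 1; eliminate column x3 from the other rows.
Second iteration: most negative obj-row entry is -14 in column x2, so x2 enters.
Ratio test on column x2 — row 1: entry -3 ≤ 0; row 2: (7/2)/(7/2) = 1; row 3: entry -19/2 ≤ 0. Minimum is 1 at row 2 (x1 leaves); pivot element 7/2.
Divide row 2 by 7/2; eliminate column x2 from the other rows.
After both pivots, the entry at constraint row 2, column x1 is 2/7.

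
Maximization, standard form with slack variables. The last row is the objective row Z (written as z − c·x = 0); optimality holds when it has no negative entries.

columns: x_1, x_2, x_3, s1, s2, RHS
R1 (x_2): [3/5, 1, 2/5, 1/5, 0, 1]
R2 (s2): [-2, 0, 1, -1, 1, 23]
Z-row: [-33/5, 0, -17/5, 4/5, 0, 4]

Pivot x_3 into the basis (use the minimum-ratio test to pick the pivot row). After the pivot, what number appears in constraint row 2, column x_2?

Ratio test on column x_3 — row 1: 1/(2/5) = 5/2; row 2: 23/1 = 23. Minimum is 5/2 at row 1 (x_2 leaves); pivot element 2/5.
Divide row 1 by 2/5; eliminate column x_3 from the other rows.
Row 2 update in column x_2: 0 − 1·(5/2) = -5/2.

-5/2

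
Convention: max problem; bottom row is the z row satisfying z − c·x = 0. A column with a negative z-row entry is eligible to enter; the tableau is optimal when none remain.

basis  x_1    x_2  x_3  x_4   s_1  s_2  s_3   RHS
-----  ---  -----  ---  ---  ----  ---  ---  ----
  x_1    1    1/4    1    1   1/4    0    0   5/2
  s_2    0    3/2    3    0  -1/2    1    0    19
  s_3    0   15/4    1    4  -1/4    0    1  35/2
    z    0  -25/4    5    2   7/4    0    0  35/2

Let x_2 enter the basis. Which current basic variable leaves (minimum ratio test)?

s_3

Column x_2 entries and ratios — x_1: (5/2)/(1/4) = 10; s_2: 19/(3/2) = 38/3; s_3: (35/2)/(15/4) = 14/3.
Smallest ratio is 14/3 in the row of s_3, so s_3 leaves.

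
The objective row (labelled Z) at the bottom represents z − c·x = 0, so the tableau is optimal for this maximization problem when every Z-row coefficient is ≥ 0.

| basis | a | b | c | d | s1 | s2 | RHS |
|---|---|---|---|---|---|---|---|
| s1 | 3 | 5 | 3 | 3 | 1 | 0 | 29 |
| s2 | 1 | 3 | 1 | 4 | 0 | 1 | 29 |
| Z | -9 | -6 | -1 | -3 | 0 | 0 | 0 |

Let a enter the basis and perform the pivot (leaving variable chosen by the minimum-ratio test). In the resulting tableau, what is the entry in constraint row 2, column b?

Ratio test on column a — row 1: 29/3 = 29/3; row 2: 29/1 = 29. Minimum is 29/3 at row 1 (s1 leaves); pivot element 3.
Divide row 1 by 3; eliminate column a from the other rows.
Row 2 update in column b: 3 − 1·(5/3) = 4/3.

4/3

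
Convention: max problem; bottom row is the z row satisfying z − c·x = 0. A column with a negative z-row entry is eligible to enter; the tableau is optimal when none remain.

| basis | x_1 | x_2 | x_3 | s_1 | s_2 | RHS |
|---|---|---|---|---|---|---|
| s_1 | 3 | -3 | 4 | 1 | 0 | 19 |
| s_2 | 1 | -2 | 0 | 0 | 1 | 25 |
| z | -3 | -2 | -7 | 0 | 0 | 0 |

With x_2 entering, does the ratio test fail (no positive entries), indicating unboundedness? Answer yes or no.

Every constraint-row entry in column x_2 is ≤ 0, so increasing x_2 is unbounded.

yes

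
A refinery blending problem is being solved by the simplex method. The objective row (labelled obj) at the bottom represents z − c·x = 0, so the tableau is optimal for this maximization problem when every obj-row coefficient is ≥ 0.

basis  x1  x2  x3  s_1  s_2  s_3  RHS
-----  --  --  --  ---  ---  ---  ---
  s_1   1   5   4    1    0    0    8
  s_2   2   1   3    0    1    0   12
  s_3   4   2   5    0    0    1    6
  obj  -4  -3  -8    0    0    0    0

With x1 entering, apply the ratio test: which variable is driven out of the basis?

s_3

Column x1 entries and ratios — s_1: 8/1 = 8; s_2: 12/2 = 6; s_3: 6/4 = 3/2.
Smallest ratio is 3/2 in the row of s_3, so s_3 leaves.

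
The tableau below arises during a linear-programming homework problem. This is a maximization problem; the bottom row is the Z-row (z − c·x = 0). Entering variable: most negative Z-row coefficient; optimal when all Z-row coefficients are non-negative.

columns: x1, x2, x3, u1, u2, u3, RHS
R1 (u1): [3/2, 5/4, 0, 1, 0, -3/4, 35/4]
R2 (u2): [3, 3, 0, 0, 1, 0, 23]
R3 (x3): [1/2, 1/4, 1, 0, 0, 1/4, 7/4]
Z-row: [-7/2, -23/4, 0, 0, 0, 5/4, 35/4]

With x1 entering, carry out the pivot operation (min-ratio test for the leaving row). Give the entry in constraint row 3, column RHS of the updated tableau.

7/2

Ratio test on column x1 — row 1: (35/4)/(3/2) = 35/6; row 2: 23/3 = 23/3; row 3: (7/4)/(1/2) = 7/2. Minimum is 7/2 at row 3 (x3 leaves); pivot element 1/2.
Divide row 3 by 1/2; eliminate column x1 from the other rows.
In the new row 3, the RHS entry is the old entry divided by the pivot: (7/4)/(1/2) = 7/2.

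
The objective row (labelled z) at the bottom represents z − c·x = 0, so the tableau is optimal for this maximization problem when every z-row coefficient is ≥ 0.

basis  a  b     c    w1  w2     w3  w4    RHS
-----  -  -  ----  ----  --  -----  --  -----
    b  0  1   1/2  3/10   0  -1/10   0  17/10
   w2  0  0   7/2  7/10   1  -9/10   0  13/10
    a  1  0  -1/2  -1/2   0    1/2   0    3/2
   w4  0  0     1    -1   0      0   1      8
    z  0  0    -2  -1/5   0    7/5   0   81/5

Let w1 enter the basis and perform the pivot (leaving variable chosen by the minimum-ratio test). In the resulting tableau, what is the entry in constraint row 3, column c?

2

Ratio test on column w1 — row 1: (17/10)/(3/10) = 17/3; row 2: (13/10)/(7/10) = 13/7; row 3: entry -1/2 ≤ 0; row 4: entry -1 ≤ 0. Minimum is 13/7 at row 2 (w2 leaves); pivot element 7/10.
Divide row 2 by 7/10; eliminate column w1 from the other rows.
Row 3 update in column c: -1/2 − (-1/2)·5 = 2.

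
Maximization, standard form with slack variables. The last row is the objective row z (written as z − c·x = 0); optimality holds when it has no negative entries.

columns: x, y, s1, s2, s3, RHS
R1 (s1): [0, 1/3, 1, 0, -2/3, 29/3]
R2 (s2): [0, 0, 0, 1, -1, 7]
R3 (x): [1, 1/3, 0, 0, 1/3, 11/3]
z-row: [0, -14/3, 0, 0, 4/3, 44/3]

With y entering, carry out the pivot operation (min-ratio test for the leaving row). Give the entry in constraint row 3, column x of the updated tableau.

3

Ratio test on column y — row 1: (29/3)/(1/3) = 29; row 2: entry 0 ≤ 0; row 3: (11/3)/(1/3) = 11. Minimum is 11 at row 3 (x leaves); pivot element 1/3.
Divide row 3 by 1/3; eliminate column y from the other rows.
In the new row 3, the x entry is the old entry divided by the pivot: 1/(1/3) = 3.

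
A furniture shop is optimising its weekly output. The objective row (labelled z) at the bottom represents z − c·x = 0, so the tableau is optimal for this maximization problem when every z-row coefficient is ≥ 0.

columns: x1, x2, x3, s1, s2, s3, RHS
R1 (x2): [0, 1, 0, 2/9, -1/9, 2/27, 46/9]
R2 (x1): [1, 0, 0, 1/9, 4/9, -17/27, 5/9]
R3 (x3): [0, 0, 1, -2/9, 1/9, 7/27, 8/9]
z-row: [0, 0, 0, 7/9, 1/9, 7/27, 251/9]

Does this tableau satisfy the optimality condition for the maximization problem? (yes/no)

yes

Every z-row coefficient is ≥ 0, so the tableau is optimal.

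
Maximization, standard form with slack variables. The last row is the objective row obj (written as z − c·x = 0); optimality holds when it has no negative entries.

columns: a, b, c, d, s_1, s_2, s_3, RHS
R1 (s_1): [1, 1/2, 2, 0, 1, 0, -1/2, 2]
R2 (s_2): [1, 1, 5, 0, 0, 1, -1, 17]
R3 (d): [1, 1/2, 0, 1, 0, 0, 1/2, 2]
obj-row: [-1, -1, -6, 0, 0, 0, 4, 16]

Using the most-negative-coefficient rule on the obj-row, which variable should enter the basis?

Negative obj-row entries: a: -1, b: -1, c: -6.
The most negative is -6 in column c, so c enters.

c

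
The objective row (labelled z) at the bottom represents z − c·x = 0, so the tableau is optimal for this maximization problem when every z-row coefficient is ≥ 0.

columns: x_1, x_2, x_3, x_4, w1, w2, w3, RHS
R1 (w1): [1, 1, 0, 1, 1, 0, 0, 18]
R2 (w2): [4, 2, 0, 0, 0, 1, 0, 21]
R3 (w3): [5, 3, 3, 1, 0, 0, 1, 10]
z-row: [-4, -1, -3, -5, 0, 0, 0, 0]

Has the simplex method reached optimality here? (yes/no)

no

The z-row has a negative entry -5 in column x_4, so it is not optimal.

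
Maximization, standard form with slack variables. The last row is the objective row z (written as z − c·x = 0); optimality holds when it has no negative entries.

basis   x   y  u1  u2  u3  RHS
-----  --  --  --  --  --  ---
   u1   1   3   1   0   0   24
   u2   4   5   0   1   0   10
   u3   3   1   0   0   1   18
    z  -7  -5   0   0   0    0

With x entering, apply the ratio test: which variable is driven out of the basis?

Column x entries and ratios — u1: 24/1 = 24; u2: 10/4 = 5/2; u3: 18/3 = 6.
Smallest ratio is 5/2 in the row of u2, so u2 leaves.

u2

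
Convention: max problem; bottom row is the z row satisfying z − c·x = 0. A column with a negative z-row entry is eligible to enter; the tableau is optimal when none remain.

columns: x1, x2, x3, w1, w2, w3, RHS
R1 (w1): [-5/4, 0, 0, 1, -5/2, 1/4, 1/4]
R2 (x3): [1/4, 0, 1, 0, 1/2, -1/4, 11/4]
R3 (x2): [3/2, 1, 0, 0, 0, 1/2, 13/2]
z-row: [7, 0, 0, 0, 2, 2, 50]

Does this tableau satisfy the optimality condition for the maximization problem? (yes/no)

yes

Every z-row coefficient is ≥ 0, so the tableau is optimal.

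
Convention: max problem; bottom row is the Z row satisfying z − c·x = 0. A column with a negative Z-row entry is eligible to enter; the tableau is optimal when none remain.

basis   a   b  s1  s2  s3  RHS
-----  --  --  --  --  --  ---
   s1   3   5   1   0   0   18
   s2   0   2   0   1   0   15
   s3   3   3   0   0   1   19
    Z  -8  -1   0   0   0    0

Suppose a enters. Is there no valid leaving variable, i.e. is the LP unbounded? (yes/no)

Column a has positive entries in row(s) 1, 3, so the ratio test bounds it — not unbounded.

no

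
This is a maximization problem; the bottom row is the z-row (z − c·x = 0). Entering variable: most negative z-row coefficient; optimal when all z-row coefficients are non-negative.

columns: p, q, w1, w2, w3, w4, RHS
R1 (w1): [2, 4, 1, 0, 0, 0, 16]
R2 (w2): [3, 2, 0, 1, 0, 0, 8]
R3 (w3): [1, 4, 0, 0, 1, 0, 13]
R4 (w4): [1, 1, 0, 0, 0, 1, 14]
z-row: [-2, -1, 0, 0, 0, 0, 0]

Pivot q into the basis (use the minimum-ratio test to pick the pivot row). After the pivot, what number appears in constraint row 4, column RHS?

Ratio test on column q — row 1: 16/4 = 4; row 2: 8/2 = 4; row 3: 13/4 = 13/4; row 4: 14/1 = 14. Minimum is 13/4 at row 3 (w3 leaves); pivot element 4.
Divide row 3 by 4; eliminate column q from the other rows.
Row 4 update in column RHS: 14 − 1·(13/4) = 43/4.

43/4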